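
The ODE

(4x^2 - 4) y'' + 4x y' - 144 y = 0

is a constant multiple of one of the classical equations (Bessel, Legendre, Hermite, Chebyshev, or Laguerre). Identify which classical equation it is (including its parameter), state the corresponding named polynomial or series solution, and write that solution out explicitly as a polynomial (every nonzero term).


All three coefficients share the factor -4; dividing through by -4 gives  (1 - x^2) y'' - x y' + 36 y = 0.
This matches the Chebyshev equation (1 - x^2) y'' - x y' + n^2 y = 0 (note the -x y' term, not -2x y') with n^2 = 36, so n = 6; the polynomial solution is T_6(x).
With y = sum_k a_k x^k, matching x^k gives (k+2)(k+1) a_{k+2} = (k^2 - n^2) a_k = (k - 6)(k + 6) a_k. The right side vanishes at k = 6, so the series with the parity of 6 terminates at degree 6.
Standard normalization: leading coefficient of T_n is 2^(n-1), so a_6 = 2^5 = 32. Work downward with a_k = (k+1)(k+2) a_{k+2} / ((k - 6)(k + 6)):
  a_4 = (5)(6)(32) / ((4 - 6)(4 + 6)) = 960/(-20) = -48
  a_2 = (3)(4)(-48) / ((2 - 6)(2 + 6)) = -576/(-32) = 18
  a_0 = (1)(2)(18) / ((0 - 6)(0 + 6)) = 36/(-36) = -1
Hence T_6(x) = 32 x^6 - 48 x^4 + 18 x^2 - 1.

T_6(x); series = 32 x^6 - 48 x^4 + 18 x^2 - 1


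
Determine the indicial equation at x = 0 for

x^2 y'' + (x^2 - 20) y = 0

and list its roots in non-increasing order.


Divide by x^2 to reach normal form y'' + P_1(x) y' + P_2(x) y = 0 with P_1(x) = 0 and P_2(x) = 1 - 20/x^2.
x = 0 is a singular point because the y-coefficient 1 - 20/x^2 has a pole at x = 0.
It is a regular singular point because x P_1(x) = p(x) = 0 and x^2 P_2(x) = q(x) = x^2 - 20 are polynomials, hence analytic at x = 0.
p(0) = 0,  q(0) = -20.
Indicial equation: r(r-1) + p(0) r + q(0) = 0, i.e. r^2 + (p(0) - 1) r + q(0) = 0, i.e. r^2 - 1 r - 20 = 0.
Discriminant: (-1)^2 - 4(-20) = 81, so r = (1 ± 9)/2.
Solving: r_1 = 5, r_2 = -4.

indicial: r^2 - 1 r - 20 = 0; roots r_1 = 5, r_2 = -4


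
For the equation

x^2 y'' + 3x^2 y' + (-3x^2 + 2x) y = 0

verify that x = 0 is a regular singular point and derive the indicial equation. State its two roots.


Divide by x^2 to reach normal form y'' + P_1(x) y' + P_2(x) y = 0 with P_1(x) = 3 and P_2(x) = -3 + 2/x.
x = 0 is a singular point because the y-coefficient -3 + 2/x has a pole at x = 0.
It is a regular singular point because x P_1(x) = p(x) = 3x and x^2 P_2(x) = q(x) = -3x^2 + 2x are polynomials, hence analytic at x = 0.
p(0) = 0,  q(0) = 0.
Indicial equation: r(r-1) + p(0) r + q(0) = 0, i.e. r^2 + (p(0) - 1) r + q(0) = 0, i.e. r^2 - 1 r = 0.
Discriminant: (-1)^2 - 4(0) = 1, so r = (1 ± 1)/2.
Solving: r_1 = 1, r_2 = 0.

indicial: r^2 - 1 r = 0; roots r_1 = 1, r_2 = 0


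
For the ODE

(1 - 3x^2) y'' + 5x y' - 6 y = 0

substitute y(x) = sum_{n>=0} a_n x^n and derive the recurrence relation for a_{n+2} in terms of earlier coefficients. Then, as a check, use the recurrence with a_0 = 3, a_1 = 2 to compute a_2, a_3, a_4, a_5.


Substitute y = sum_n a_n x^n.
(1 - 3 x^2) y'' contributes (n+2)(n+1) a_{n+2} - 3 n(n-1) a_n at x^n.
5 x y'(x) contributes 5 n a_n at x^n.
-6 y(x) contributes -6 a_n at x^n.
Matching x^n: (n+2)(n+1) a_{n+2} + (-3 n(n-1) + 5 n - 6) a_n = 0.
Thus a_{n+2} = (3 n(n-1) - 5 n + 6) / ((n+1)(n+2)) * a_n.

Check with a_0 = 3, a_1 = 2 (apply the recurrence for n = 0, 1, 2, 3): a_0 = 3, a_1 = 2, a_2 = 9, a_3 = 1/3, a_4 = 3/2, a_5 = 3/20.

a_(n+2) = (3 n(n-1) - 5 n + 6) / ((n+1)(n+2)) * a_n; check: a_0 = 3, a_1 = 2, a_2 = 9, a_3 = 1/3, a_4 = 3/2, a_5 = 3/20


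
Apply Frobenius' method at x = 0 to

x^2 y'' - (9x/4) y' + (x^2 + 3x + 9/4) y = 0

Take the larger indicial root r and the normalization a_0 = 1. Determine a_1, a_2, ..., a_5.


Write in Frobenius form y'' + (p(x)/x) y' + (q(x)/x^2) y = 0:
  p(x) = -9/4,  q(x) = x^2 + 3x + 9/4.
Indicial equation: r(r-1) + (-9/4) r + (9/4) = 0 -> roots r_1 = 9/4, r_2 = 1.
Take r = r_1 = 9/4. Let y(x) = x^r sum_{n>=0} a_n x^n with a_0 = 1.
Substitute y = x^r sum a_n x^n and match x^{r+n}. The recurrence is
  D(n) a_n + 3 a_{n-1} + 1 a_{n-2} = 0,  where D(n) = (r+n)(r+n-1) + (-9/4)(r+n) + (9/4).
  a_n = [-3 a_{n-1} - 1 a_{n-2}] / D(n).
Since the indicial polynomial factors as (r - r_1)(r - r_2), D(n) = (r_1 + n - r_1)(r_1 + n - r_2) = n(n + 5/4).
Evaluating step by step (a_0 = 1):
  n = 1: D(1) = 1(1 + 5/4) = 9/4; numerator = -3(1) = -3; a_1 = (-3)/(9/4) = -4/3
  n = 2: D(2) = 2(2 + 5/4) = 13/2; numerator = -3(-4/3) - 1(1) = 3; a_2 = (3)/(13/2) = 6/13
  n = 3: D(3) = 3(3 + 5/4) = 51/4; numerator = -3(6/13) - 1(-4/3) = -2/39; a_3 = (-2/39)/(51/4) = -8/1989
  n = 4: D(4) = 4(4 + 5/4) = 21; numerator = -3(-8/1989) - 1(6/13) = -298/663; a_4 = (-298/663)/(21) = -298/13923
  n = 5: D(5) = 5(5 + 5/4) = 125/4; numerator = -3(-298/13923) - 1(-8/1989) = 950/13923; a_5 = (950/13923)/(125/4) = 152/69615

r = 9/4; a_0 = 1; a_1 = -4/3; a_2 = 6/13; a_3 = -8/1989; a_4 = -298/13923; a_5 = 152/69615


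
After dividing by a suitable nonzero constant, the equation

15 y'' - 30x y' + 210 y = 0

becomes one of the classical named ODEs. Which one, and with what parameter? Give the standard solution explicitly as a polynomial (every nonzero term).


All three coefficients share the factor 15; dividing through by 15 gives  y'' - 2x y' + 14 y = 0.
This matches the Hermite equation y'' - 2x y' + 2n y = 0 with 2n = 14, so n = 7; the polynomial solution is H_7(x).
With y = sum_k a_k x^k, matching x^k gives (k+2)(k+1) a_{k+2} = 2(k - n) a_k = 2(k - 7) a_k. The right side vanishes at k = 7, so the series with the parity of 7 terminates at degree 7.
Standard normalization: leading coefficient of H_n is 2^n, so a_7 = 2^7 = 128. Work downward with a_k = (k+1)(k+2) a_{k+2} / (2(k - n)):
  a_5 = (6)(7)(128) / (2(5 - 7)) = 5376/(-4) = -1344
  a_3 = (4)(5)(-1344) / (2(3 - 7)) = -26880/(-8) = 3360
  a_1 = (2)(3)(3360) / (2(1 - 7)) = 20160/(-12) = -1680
Hence H_7(x) = 128 x^7 - 1344 x^5 + 3360 x^3 - 1680 x.

H_7(x); series = 128 x^7 - 1344 x^5 + 3360 x^3 - 1680 x


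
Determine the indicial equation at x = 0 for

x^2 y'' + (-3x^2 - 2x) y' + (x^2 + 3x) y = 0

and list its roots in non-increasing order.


Divide by x^2 to reach normal form y'' + P_1(x) y' + P_2(x) y = 0 with P_1(x) = -3 - 2/x and P_2(x) = 1 + 3/x.
x = 0 is a singular point because the y'-coefficient -3 - 2/x has a pole at x = 0 and the y-coefficient 1 + 3/x has a pole at x = 0.
It is a regular singular point because x P_1(x) = p(x) = -3x - 2 and x^2 P_2(x) = q(x) = x^2 + 3x are polynomials, hence analytic at x = 0.
p(0) = -2,  q(0) = 0.
Indicial equation: r(r-1) + p(0) r + q(0) = 0, i.e. r^2 + (p(0) - 1) r + q(0) = 0, i.e. r^2 - 3 r = 0.
Discriminant: (-3)^2 - 4(0) = 9, so r = (3 ± 3)/2.
Solving: r_1 = 3, r_2 = 0.

indicial: r^2 - 3 r = 0; roots r_1 = 3, r_2 = 0


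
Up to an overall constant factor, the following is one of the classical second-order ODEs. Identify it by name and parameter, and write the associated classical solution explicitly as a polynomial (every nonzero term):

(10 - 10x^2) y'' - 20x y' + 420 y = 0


All three coefficients share the factor 10; dividing through by 10 gives  (1 - x^2) y'' - 2x y' + 42 y = 0.
This matches the Legendre equation (1 - x^2) y'' - 2x y' + n(n+1) y = 0 (note the -2x y' term) with n(n+1) = 42, so n = 6; the polynomial solution is P_6(x).
With y = sum_k a_k x^k, matching x^k gives (k+2)(k+1) a_{k+2} = [k(k+1) - n(n+1)] a_k = (k - 6)(k + 7) a_k. The right side vanishes at k = 6, so the series with the parity of 6 terminates at degree 6.
Standard normalization (P_n(1) = 1): leading coefficient (2n)!/(2^n (n!)^2) = 479001600/(64*518400) = 231/16, so a_6 = 231/16. Work downward with a_k = (k+1)(k+2) a_{k+2} / ((k - 6)(k + 7)):
  a_4 = (5)(6)(231/16) / ((4 - 6)(4 + 7)) = (3465/8)/(-22) = -315/16
  a_2 = (3)(4)(-315/16) / ((2 - 6)(2 + 7)) = (-945/4)/(-36) = 105/16
  a_0 = (1)(2)(105/16) / ((0 - 6)(0 + 7)) = (105/8)/(-42) = -5/16
Hence P_6(x) = 231 x^6/16 - 315 x^4/16 + 105 x^2/16 - 5/16.

P_6(x); series = 231 x^6/16 - 315 x^4/16 + 105 x^2/16 - 5/16


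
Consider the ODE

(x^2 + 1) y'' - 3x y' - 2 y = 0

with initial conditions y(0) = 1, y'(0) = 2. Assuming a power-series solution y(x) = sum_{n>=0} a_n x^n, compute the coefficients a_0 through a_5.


Ansatz: y(x) = sum_{n>=0} a_n x^n, so y'(x) = sum_{n>=1} n a_n x^(n-1) and y''(x) = sum_{n>=2} n(n-1) a_n x^(n-2).
Substitute into P(x) y'' + Q(x) y' + R(x) y = 0 with P(x) = x^2 + 1, Q(x) = -3x, R(x) = -2, and match powers of x.
Initial conditions: a_0 = 1, a_1 = 2.
Setting the coefficient of each power of x to zero and solving order by order (substituting the coefficients already found):
  x^0: 2 a_2 - 2 a_0 = 0  ->  2 a_2 = 2 a_0 = 2  ->  a_2 = 1
  x^1: 6 a_3 - 5 a_1 = 0  ->  6 a_3 = 5 a_1 = 10  ->  a_3 = 5/3
  x^2: 12 a_4 - 6 a_2 = 0  ->  12 a_4 = 6 a_2 = 6  ->  a_4 = 1/2
  x^3: 20 a_5 - 5 a_3 = 0  ->  20 a_5 = 5 a_3 = 25/3  ->  a_5 = 5/12
Truncated series: y(x) = 1 + 2 x + x^2 + (5/3) x^3 + (1/2) x^4 + (5/12) x^5 + O(x^6).

a_0 = 1; a_1 = 2; a_2 = 1; a_3 = 5/3; a_4 = 1/2; a_5 = 5/12


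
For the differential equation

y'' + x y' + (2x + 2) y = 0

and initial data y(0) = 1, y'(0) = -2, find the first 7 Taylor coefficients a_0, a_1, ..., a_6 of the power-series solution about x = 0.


Ansatz: y(x) = sum_{n>=0} a_n x^n, so y'(x) = sum_{n>=1} n a_n x^(n-1) and y''(x) = sum_{n>=2} n(n-1) a_n x^(n-2).
Substitute into P(x) y'' + Q(x) y' + R(x) y = 0 with P(x) = 1, Q(x) = x, R(x) = 2x + 2, and match powers of x.
Initial conditions: a_0 = 1, a_1 = -2.
Setting the coefficient of each power of x to zero and solving order by order (substituting the coefficients already found):
  x^0: 2 a_2 + 2 a_0 = 0  ->  2 a_2 = -2 a_0 = -2  ->  a_2 = -1
  x^1: 6 a_3 + 3 a_1 + 2 a_0 = 0  ->  6 a_3 = -3 a_1 - 2 a_0 = 4  ->  a_3 = 2/3
  x^2: 12 a_4 + 4 a_2 + 2 a_1 = 0  ->  12 a_4 = -4 a_2 - 2 a_1 = 8  ->  a_4 = 2/3
  x^3: 20 a_5 + 5 a_3 + 2 a_2 = 0  ->  20 a_5 = -5 a_3 - 2 a_2 = -4/3  ->  a_5 = -1/15
  x^4: 30 a_6 + 6 a_4 + 2 a_3 = 0  ->  30 a_6 = -6 a_4 - 2 a_3 = -16/3  ->  a_6 = -8/45
Truncated series: y(x) = 1 - 2 x - x^2 + (2/3) x^3 + (2/3) x^4 - (1/15) x^5 - (8/45) x^6 + O(x^7).

a_0 = 1; a_1 = -2; a_2 = -1; a_3 = 2/3; a_4 = 2/3; a_5 = -1/15; a_6 = -8/45


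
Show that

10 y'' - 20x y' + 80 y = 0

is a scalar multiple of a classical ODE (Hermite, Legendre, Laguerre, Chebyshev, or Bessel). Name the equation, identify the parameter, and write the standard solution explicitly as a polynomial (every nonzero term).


All three coefficients share the factor 10; dividing through by 10 gives  y'' - 2x y' + 8 y = 0.
This matches the Hermite equation y'' - 2x y' + 2n y = 0 with 2n = 8, so n = 4; the polynomial solution is H_4(x).
With y = sum_k a_k x^k, matching x^k gives (k+2)(k+1) a_{k+2} = 2(k - n) a_k = 2(k - 4) a_k. The right side vanishes at k = 4, so the series with the parity of 4 terminates at degree 4.
Standard normalization: leading coefficient of H_n is 2^n, so a_4 = 2^4 = 16. Work downward with a_k = (k+1)(k+2) a_{k+2} / (2(k - n)):
  a_2 = (3)(4)(16) / (2(2 - 4)) = 192/(-4) = -48
  a_0 = (1)(2)(-48) / (2(0 - 4)) = -96/(-8) = 12
Hence H_4(x) = 16 x^4 - 48 x^2 + 12.

H_4(x); series = 16 x^4 - 48 x^2 + 12


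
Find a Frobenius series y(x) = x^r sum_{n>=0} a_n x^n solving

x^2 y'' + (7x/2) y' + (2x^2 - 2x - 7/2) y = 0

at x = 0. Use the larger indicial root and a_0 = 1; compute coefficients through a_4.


Write in Frobenius form y'' + (p(x)/x) y' + (q(x)/x^2) y = 0:
  p(x) = 7/2,  q(x) = 2x^2 - 2x - 7/2.
Indicial equation: r(r-1) + (7/2) r + (-7/2) = 0 -> roots r_1 = 1, r_2 = -7/2.
Take r = r_1 = 1. Let y(x) = x^r sum_{n>=0} a_n x^n with a_0 = 1.
Substitute y = x^r sum a_n x^n and match x^{r+n}. The recurrence is
  D(n) a_n - 2 a_{n-1} + 2 a_{n-2} = 0,  where D(n) = (r+n)(r+n-1) + (7/2)(r+n) + (-7/2).
  a_n = [2 a_{n-1} - 2 a_{n-2}] / D(n).
Since the indicial polynomial factors as (r - r_1)(r - r_2), D(n) = (r_1 + n - r_1)(r_1 + n - r_2) = n(n + 9/2).
Evaluating step by step (a_0 = 1):
  n = 1: D(1) = 1(1 + 9/2) = 11/2; numerator = 2(1) = 2; a_1 = (2)/(11/2) = 4/11
  n = 2: D(2) = 2(2 + 9/2) = 13; numerator = 2(4/11) - 2(1) = -14/11; a_2 = (-14/11)/(13) = -14/143
  n = 3: D(3) = 3(3 + 9/2) = 45/2; numerator = 2(-14/143) - 2(4/11) = -12/13; a_3 = (-12/13)/(45/2) = -8/195
  n = 4: D(4) = 4(4 + 9/2) = 34; numerator = 2(-8/195) - 2(-14/143) = 244/2145; a_4 = (244/2145)/(34) = 122/36465

r = 1; a_0 = 1; a_1 = 4/11; a_2 = -14/143; a_3 = -8/195; a_4 = 122/36465


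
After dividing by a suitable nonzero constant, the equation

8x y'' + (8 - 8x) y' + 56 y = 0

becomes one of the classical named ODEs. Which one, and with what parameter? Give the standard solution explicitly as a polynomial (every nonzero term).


All three coefficients share the factor 8; dividing through by 8 gives  x y'' + (1 - x) y' + 7 y = 0.
This matches the Laguerre equation x y'' + (1 - x) y' + n y = 0 with n = 7; the polynomial solution is L_7(x).
With y = sum_k a_k x^k, matching x^k gives (k+1)k a_{k+1} + (k+1) a_{k+1} - k a_k + n a_k = 0, i.e. (k+1)^2 a_{k+1} = (k - n) a_k = (k - 7) a_k. The right side vanishes at k = 7, so the series terminates at degree 7.
Standard normalization L_n(0) = 1 gives a_0 = 1. Work upward with a_{k+1} = (k - 7) a_k / (k+1)^2:
  a_1 = (0 - 7)(1) / 1^2 = -7/1 = -7
  a_2 = (1 - 7)(-7) / 2^2 = 42/4 = 21/2
  a_3 = (2 - 7)(21/2) / 3^2 = (-105/2)/9 = -35/6
  a_4 = (3 - 7)(-35/6) / 4^2 = (70/3)/16 = 35/24
  a_5 = (4 - 7)(35/24) / 5^2 = (-35/8)/25 = -7/40
  a_6 = (5 - 7)(-7/40) / 6^2 = (7/20)/36 = 7/720
  a_7 = (6 - 7)(7/720) / 7^2 = (-7/720)/49 = -1/5040
Hence L_7(x) = -x^7/5040 + 7 x^6/720 - 7 x^5/40 + 35 x^4/24 - 35 x^3/6 + 21 x^2/2 - 7 x + 1.

L_7(x); series = -x^7/5040 + 7 x^6/720 - 7 x^5/40 + 35 x^4/24 - 35 x^3/6 + 21 x^2/2 - 7 x + 1


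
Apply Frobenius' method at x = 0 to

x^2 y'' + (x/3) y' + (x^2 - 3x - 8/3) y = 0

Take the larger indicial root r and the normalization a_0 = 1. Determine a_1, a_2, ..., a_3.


Write in Frobenius form y'' + (p(x)/x) y' + (q(x)/x^2) y = 0:
  p(x) = 1/3,  q(x) = x^2 - 3x - 8/3.
Indicial equation: r(r-1) + (1/3) r + (-8/3) = 0 -> roots r_1 = 2, r_2 = -4/3.
Take r = r_1 = 2. Let y(x) = x^r sum_{n>=0} a_n x^n with a_0 = 1.
Substitute y = x^r sum a_n x^n and match x^{r+n}. The recurrence is
  D(n) a_n - 3 a_{n-1} + 1 a_{n-2} = 0,  where D(n) = (r+n)(r+n-1) + (1/3)(r+n) + (-8/3).
  a_n = [3 a_{n-1} - 1 a_{n-2}] / D(n).
Since the indicial polynomial factors as (r - r_1)(r - r_2), D(n) = (r_1 + n - r_1)(r_1 + n - r_2) = n(n + 10/3).
Evaluating step by step (a_0 = 1):
  n = 1: D(1) = 1(1 + 10/3) = 13/3; numerator = 3(1) = 3; a_1 = (3)/(13/3) = 9/13
  n = 2: D(2) = 2(2 + 10/3) = 32/3; numerator = 3(9/13) - 1(1) = 14/13; a_2 = (14/13)/(32/3) = 21/208
  n = 3: D(3) = 3(3 + 10/3) = 19; numerator = 3(21/208) - 1(9/13) = -81/208; a_3 = (-81/208)/(19) = -81/3952

r = 2; a_0 = 1; a_1 = 9/13; a_2 = 21/208; a_3 = -81/3952


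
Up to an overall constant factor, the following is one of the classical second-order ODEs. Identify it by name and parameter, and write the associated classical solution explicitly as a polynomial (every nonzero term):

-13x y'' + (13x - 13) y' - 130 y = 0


All three coefficients share the factor -13; dividing through by -13 gives  x y'' + (1 - x) y' + 10 y = 0.
This matches the Laguerre equation x y'' + (1 - x) y' + n y = 0 with n = 10; the polynomial solution is L_10(x).
With y = sum_k a_k x^k, matching x^k gives (k+1)k a_{k+1} + (k+1) a_{k+1} - k a_k + n a_k = 0, i.e. (k+1)^2 a_{k+1} = (k - n) a_k = (k - 10) a_k. The right side vanishes at k = 10, so the series terminates at degree 10.
Standard normalization L_n(0) = 1 gives a_0 = 1. Work upward with a_{k+1} = (k - 10) a_k / (k+1)^2:
  a_1 = (0 - 10)(1) / 1^2 = -10/1 = -10
  a_2 = (1 - 10)(-10) / 2^2 = 90/4 = 45/2
  a_3 = (2 - 10)(45/2) / 3^2 = -180/9 = -20
  a_4 = (3 - 10)(-20) / 4^2 = 140/16 = 35/4
  a_5 = (4 - 10)(35/4) / 5^2 = (-105/2)/25 = -21/10
  a_6 = (5 - 10)(-21/10) / 6^2 = (21/2)/36 = 7/24
  a_7 = (6 - 10)(7/24) / 7^2 = (-7/6)/49 = -1/42
  a_8 = (7 - 10)(-1/42) / 8^2 = (1/14)/64 = 1/896
  a_9 = (8 - 10)(1/896) / 9^2 = (-1/448)/81 = -1/36288
  a_10 = (9 - 10)(-1/36288) / 10^2 = (1/36288)/100 = 1/3628800
Hence L_10(x) = x^10/3628800 - x^9/36288 + x^8/896 - x^7/42 + 7 x^6/24 - 21 x^5/10 + 35 x^4/4 - 20 x^3 + 45 x^2/2 - 10 x + 1.

L_10(x); series = x^10/3628800 - x^9/36288 + x^8/896 - x^7/42 + 7 x^6/24 - 21 x^5/10 + 35 x^4/4 - 20 x^3 + 45 x^2/2 - 10 x + 1


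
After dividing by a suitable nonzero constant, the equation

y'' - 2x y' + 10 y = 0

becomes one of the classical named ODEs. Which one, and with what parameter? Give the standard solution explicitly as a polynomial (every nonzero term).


The equation is already in a standard form:  y'' - 2x y' + 10 y = 0.
This matches the Hermite equation y'' - 2x y' + 2n y = 0 with 2n = 10, so n = 5; the polynomial solution is H_5(x).
With y = sum_k a_k x^k, matching x^k gives (k+2)(k+1) a_{k+2} = 2(k - n) a_k = 2(k - 5) a_k. The right side vanishes at k = 5, so the series with the parity of 5 terminates at degree 5.
Standard normalization: leading coefficient of H_n is 2^n, so a_5 = 2^5 = 32. Work downward with a_k = (k+1)(k+2) a_{k+2} / (2(k - n)):
  a_3 = (4)(5)(32) / (2(3 - 5)) = 640/(-4) = -160
  a_1 = (2)(3)(-160) / (2(1 - 5)) = -960/(-8) = 120
Hence H_5(x) = 32 x^5 - 160 x^3 + 120 x.

H_5(x); series = 32 x^5 - 160 x^3 + 120 x


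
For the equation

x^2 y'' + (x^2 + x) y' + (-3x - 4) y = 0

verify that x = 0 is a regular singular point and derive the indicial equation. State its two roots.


Divide by x^2 to reach normal form y'' + P_1(x) y' + P_2(x) y = 0 with P_1(x) = 1 + 1/x and P_2(x) = -3/x - 4/x^2.
x = 0 is a singular point because the y'-coefficient 1 + 1/x has a pole at x = 0 and the y-coefficient -3/x - 4/x^2 has a pole at x = 0.
It is a regular singular point because x P_1(x) = p(x) = x + 1 and x^2 P_2(x) = q(x) = -3x - 4 are polynomials, hence analytic at x = 0.
p(0) = 1,  q(0) = -4.
Indicial equation: r(r-1) + p(0) r + q(0) = 0, i.e. r^2 + (p(0) - 1) r + q(0) = 0, i.e. r^2 - 4 = 0.
Discriminant: (0)^2 - 4(-4) = 16, so r = (0 ± 4)/2.
Solving: r_1 = 2, r_2 = -2.

indicial: r^2 - 4 = 0; roots r_1 = 2, r_2 = -2


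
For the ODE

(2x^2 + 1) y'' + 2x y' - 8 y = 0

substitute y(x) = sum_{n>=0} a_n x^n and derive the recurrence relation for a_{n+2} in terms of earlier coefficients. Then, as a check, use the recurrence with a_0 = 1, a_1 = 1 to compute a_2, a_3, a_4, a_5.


Substitute y = sum_n a_n x^n.
(1 + 2 x^2) y'' contributes (n+2)(n+1) a_{n+2} + 2 n(n-1) a_n at x^n.
2 x y'(x) contributes 2 n a_n at x^n.
-8 y(x) contributes -8 a_n at x^n.
Matching x^n: (n+2)(n+1) a_{n+2} + (2 n(n-1) + 2 n - 8) a_n = 0.
Thus a_{n+2} = (-2 n(n-1) - 2 n + 8) / ((n+1)(n+2)) * a_n.

Check with a_0 = 1, a_1 = 1 (apply the recurrence for n = 0, 1, 2, 3): a_0 = 1, a_1 = 1, a_2 = 4, a_3 = 1, a_4 = 0, a_5 = -1/2.

a_(n+2) = (-2 n(n-1) - 2 n + 8) / ((n+1)(n+2)) * a_n; check: a_0 = 1, a_1 = 1, a_2 = 4, a_3 = 1, a_4 = 0, a_5 = -1/2


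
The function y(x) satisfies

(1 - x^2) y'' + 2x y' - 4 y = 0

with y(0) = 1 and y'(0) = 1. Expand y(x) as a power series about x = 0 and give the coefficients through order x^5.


Ansatz: y(x) = sum_{n>=0} a_n x^n, so y'(x) = sum_{n>=1} n a_n x^(n-1) and y''(x) = sum_{n>=2} n(n-1) a_n x^(n-2).
Substitute into P(x) y'' + Q(x) y' + R(x) y = 0 with P(x) = 1 - x^2, Q(x) = 2x, R(x) = -4, and match powers of x.
Initial conditions: a_0 = 1, a_1 = 1.
Setting the coefficient of each power of x to zero and solving order by order (substituting the coefficients already found):
  x^0: 2 a_2 - 4 a_0 = 0  ->  2 a_2 = 4 a_0 = 4  ->  a_2 = 2
  x^1: 6 a_3 - 2 a_1 = 0  ->  6 a_3 = 2 a_1 = 2  ->  a_3 = 1/3
  x^2: 12 a_4 - 2 a_2 = 0  ->  12 a_4 = 2 a_2 = 4  ->  a_4 = 1/3
  x^3: 20 a_5 - 4 a_3 = 0  ->  20 a_5 = 4 a_3 = 4/3  ->  a_5 = 1/15
Truncated series: y(x) = 1 + x + 2 x^2 + (1/3) x^3 + (1/3) x^4 + (1/15) x^5 + O(x^6).

a_0 = 1; a_1 = 1; a_2 = 2; a_3 = 1/3; a_4 = 1/3; a_5 = 1/15


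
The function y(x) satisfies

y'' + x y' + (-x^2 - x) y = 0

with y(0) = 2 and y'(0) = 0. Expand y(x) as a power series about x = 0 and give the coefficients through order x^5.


Ansatz: y(x) = sum_{n>=0} a_n x^n, so y'(x) = sum_{n>=1} n a_n x^(n-1) and y''(x) = sum_{n>=2} n(n-1) a_n x^(n-2).
Substitute into P(x) y'' + Q(x) y' + R(x) y = 0 with P(x) = 1, Q(x) = x, R(x) = -x^2 - x, and match powers of x.
Initial conditions: a_0 = 2, a_1 = 0.
Setting the coefficient of each power of x to zero and solving order by order (substituting the coefficients already found):
  x^0: 2 a_2 = 0  ->  a_2 = 0
  x^1: 6 a_3 + a_1 - a_0 = 0  ->  6 a_3 = -a_1 + a_0 = 2  ->  a_3 = 1/3
  x^2: 12 a_4 + 2 a_2 - a_1 - a_0 = 0  ->  12 a_4 = -2 a_2 + a_1 + a_0 = 2  ->  a_4 = 1/6
  x^3: 20 a_5 + 3 a_3 - a_2 - a_1 = 0  ->  20 a_5 = -3 a_3 + a_2 + a_1 = -1  ->  a_5 = -1/20
Truncated series: y(x) = 2 + (1/3) x^3 + (1/6) x^4 - (1/20) x^5 + O(x^6).

a_0 = 2; a_1 = 0; a_2 = 0; a_3 = 1/3; a_4 = 1/6; a_5 = -1/20


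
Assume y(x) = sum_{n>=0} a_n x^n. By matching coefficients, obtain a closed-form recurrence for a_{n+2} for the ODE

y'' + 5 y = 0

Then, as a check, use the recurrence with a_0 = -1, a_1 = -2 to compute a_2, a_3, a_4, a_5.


Substitute y = sum_n a_n x^n into y'' + (const) y = 0.
y''(x) = sum_{n>=0} (n+2)(n+1) a_{n+2} x^n.
The ODE becomes sum_n [(n+2)(n+1) a_{n+2} + 5 a_n] x^n = 0.
Setting each coefficient to zero gives the recurrence:
  (n+2)(n+1) a_{n+2} + 5 a_n = 0,
  a_{n+2} = -5 / ((n+1)(n+2)) a_n.

Check with a_0 = -1, a_1 = -2 (apply the recurrence for n = 0, 1, 2, 3): a_0 = -1, a_1 = -2, a_2 = 5/2, a_3 = 5/3, a_4 = -25/24, a_5 = -5/12.

a_{n+2} = -5/((n+1)(n+2)) * a_n; check: a_0 = -1, a_1 = -2, a_2 = 5/2, a_3 = 5/3, a_4 = -25/24, a_5 = -5/12


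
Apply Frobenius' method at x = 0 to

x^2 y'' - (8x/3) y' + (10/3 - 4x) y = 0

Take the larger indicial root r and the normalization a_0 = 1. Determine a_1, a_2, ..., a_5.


Write in Frobenius form y'' + (p(x)/x) y' + (q(x)/x^2) y = 0:
  p(x) = -8/3,  q(x) = 10/3 - 4x.
Indicial equation: r(r-1) + (-8/3) r + (10/3) = 0 -> roots r_1 = 2, r_2 = 5/3.
Take r = r_1 = 2. Let y(x) = x^r sum_{n>=0} a_n x^n with a_0 = 1.
Substitute y = x^r sum a_n x^n and match x^{r+n}. The recurrence is
  D(n) a_n - 4 a_{n-1} = 0,  where D(n) = (r+n)(r+n-1) + (-8/3)(r+n) + (10/3).
  a_n = 4 / D(n) * a_{n-1}.
Since the indicial polynomial factors as (r - r_1)(r - r_2), D(n) = (r_1 + n - r_1)(r_1 + n - r_2) = n(n + 1/3).
Evaluating step by step (a_0 = 1):
  n = 1: D(1) = 1(1 + 1/3) = 4/3; numerator = 4(1) = 4; a_1 = (4)/(4/3) = 3
  n = 2: D(2) = 2(2 + 1/3) = 14/3; numerator = 4(3) = 12; a_2 = (12)/(14/3) = 18/7
  n = 3: D(3) = 3(3 + 1/3) = 10; numerator = 4(18/7) = 72/7; a_3 = (72/7)/(10) = 36/35
  n = 4: D(4) = 4(4 + 1/3) = 52/3; numerator = 4(36/35) = 144/35; a_4 = (144/35)/(52/3) = 108/455
  n = 5: D(5) = 5(5 + 1/3) = 80/3; numerator = 4(108/455) = 432/455; a_5 = (432/455)/(80/3) = 81/2275

r = 2; a_0 = 1; a_1 = 3; a_2 = 18/7; a_3 = 36/35; a_4 = 108/455; a_5 = 81/2275


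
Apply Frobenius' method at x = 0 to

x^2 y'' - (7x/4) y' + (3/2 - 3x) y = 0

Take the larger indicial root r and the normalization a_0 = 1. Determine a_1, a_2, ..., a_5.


Write in Frobenius form y'' + (p(x)/x) y' + (q(x)/x^2) y = 0:
  p(x) = -7/4,  q(x) = 3/2 - 3x.
Indicial equation: r(r-1) + (-7/4) r + (3/2) = 0 -> roots r_1 = 2, r_2 = 3/4.
Take r = r_1 = 2. Let y(x) = x^r sum_{n>=0} a_n x^n with a_0 = 1.
Substitute y = x^r sum a_n x^n and match x^{r+n}. The recurrence is
  D(n) a_n - 3 a_{n-1} = 0,  where D(n) = (r+n)(r+n-1) + (-7/4)(r+n) + (3/2).
  a_n = 3 / D(n) * a_{n-1}.
Since the indicial polynomial factors as (r - r_1)(r - r_2), D(n) = (r_1 + n - r_1)(r_1 + n - r_2) = n(n + 5/4).
Evaluating step by step (a_0 = 1):
  n = 1: D(1) = 1(1 + 5/4) = 9/4; numerator = 3(1) = 3; a_1 = (3)/(9/4) = 4/3
  n = 2: D(2) = 2(2 + 5/4) = 13/2; numerator = 3(4/3) = 4; a_2 = (4)/(13/2) = 8/13
  n = 3: D(3) = 3(3 + 5/4) = 51/4; numerator = 3(8/13) = 24/13; a_3 = (24/13)/(51/4) = 32/221
  n = 4: D(4) = 4(4 + 5/4) = 21; numerator = 3(32/221) = 96/221; a_4 = (96/221)/(21) = 32/1547
  n = 5: D(5) = 5(5 + 5/4) = 125/4; numerator = 3(32/1547) = 96/1547; a_5 = (96/1547)/(125/4) = 384/193375

r = 2; a_0 = 1; a_1 = 4/3; a_2 = 8/13; a_3 = 32/221; a_4 = 32/1547; a_5 = 384/193375


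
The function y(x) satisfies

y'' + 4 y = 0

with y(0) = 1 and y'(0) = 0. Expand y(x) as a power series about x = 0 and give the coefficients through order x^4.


Ansatz: y(x) = sum_{n>=0} a_n x^n, so y'(x) = sum_{n>=1} n a_n x^(n-1) and y''(x) = sum_{n>=2} n(n-1) a_n x^(n-2).
Substitute into P(x) y'' + Q(x) y' + R(x) y = 0 with P(x) = 1, Q(x) = 0, R(x) = 4, and match powers of x.
Initial conditions: a_0 = 1, a_1 = 0.
Setting the coefficient of each power of x to zero and solving order by order (substituting the coefficients already found):
  x^0: 2 a_2 + 4 a_0 = 0  ->  2 a_2 = -4 a_0 = -4  ->  a_2 = -2
  x^1: 6 a_3 + 4 a_1 = 0  ->  6 a_3 = -4 a_1 = 0  ->  a_3 = 0
  x^2: 12 a_4 + 4 a_2 = 0  ->  12 a_4 = -4 a_2 = 8  ->  a_4 = 2/3
Truncated series: y(x) = 1 - 2 x^2 + (2/3) x^4 + O(x^5).

a_0 = 1; a_1 = 0; a_2 = -2; a_3 = 0; a_4 = 2/3


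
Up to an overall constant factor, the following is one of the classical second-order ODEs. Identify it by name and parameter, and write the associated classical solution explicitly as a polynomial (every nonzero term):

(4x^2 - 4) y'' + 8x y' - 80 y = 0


All three coefficients share the factor -4; dividing through by -4 gives  (1 - x^2) y'' - 2x y' + 20 y = 0.
This matches the Legendre equation (1 - x^2) y'' - 2x y' + n(n+1) y = 0 (note the -2x y' term) with n(n+1) = 20, so n = 4; the polynomial solution is P_4(x).
With y = sum_k a_k x^k, matching x^k gives (k+2)(k+1) a_{k+2} = [k(k+1) - n(n+1)] a_k = (k - 4)(k + 5) a_k. The right side vanishes at k = 4, so the series with the parity of 4 terminates at degree 4.
Standard normalization (P_n(1) = 1): leading coefficient (2n)!/(2^n (n!)^2) = 40320/(16*576) = 35/8, so a_4 = 35/8. Work downward with a_k = (k+1)(k+2) a_{k+2} / ((k - 4)(k + 5)):
  a_2 = (3)(4)(35/8) / ((2 - 4)(2 + 5)) = (105/2)/(-14) = -15/4
  a_0 = (1)(2)(-15/4) / ((0 - 4)(0 + 5)) = (-15/2)/(-20) = 3/8
Hence P_4(x) = 35 x^4/8 - 15 x^2/4 + 3/8.

P_4(x); series = 35 x^4/8 - 15 x^2/4 + 3/8


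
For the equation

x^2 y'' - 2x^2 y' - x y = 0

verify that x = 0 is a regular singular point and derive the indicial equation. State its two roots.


Divide by x^2 to reach normal form y'' + P_1(x) y' + P_2(x) y = 0 with P_1(x) = -2 and P_2(x) = -1/x.
x = 0 is a singular point because the y-coefficient -1/x has a pole at x = 0.
It is a regular singular point because x P_1(x) = p(x) = -2x and x^2 P_2(x) = q(x) = -x are polynomials, hence analytic at x = 0.
p(0) = 0,  q(0) = 0.
Indicial equation: r(r-1) + p(0) r + q(0) = 0, i.e. r^2 + (p(0) - 1) r + q(0) = 0, i.e. r^2 - 1 r = 0.
Discriminant: (-1)^2 - 4(0) = 1, so r = (1 ± 1)/2.
Solving: r_1 = 1, r_2 = 0.

indicial: r^2 - 1 r = 0; roots r_1 = 1, r_2 = 0


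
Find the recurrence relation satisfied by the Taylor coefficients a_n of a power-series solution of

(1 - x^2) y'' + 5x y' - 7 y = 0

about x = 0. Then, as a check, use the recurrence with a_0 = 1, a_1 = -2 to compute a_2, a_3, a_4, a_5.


Substitute y = sum_n a_n x^n.
(1 - 1 x^2) y'' contributes (n+2)(n+1) a_{n+2} - n(n-1) a_n at x^n.
5 x y'(x) contributes 5 n a_n at x^n.
-7 y(x) contributes -7 a_n at x^n.
Matching x^n: (n+2)(n+1) a_{n+2} + (-n(n-1) + 5 n - 7) a_n = 0.
Thus a_{n+2} = (n(n-1) - 5 n + 7) / ((n+1)(n+2)) * a_n.

Check with a_0 = 1, a_1 = -2 (apply the recurrence for n = 0, 1, 2, 3): a_0 = 1, a_1 = -2, a_2 = 7/2, a_3 = -2/3, a_4 = -7/24, a_5 = 1/15.

a_(n+2) = (n(n-1) - 5 n + 7) / ((n+1)(n+2)) * a_n; check: a_0 = 1, a_1 = -2, a_2 = 7/2, a_3 = -2/3, a_4 = -7/24, a_5 = 1/15


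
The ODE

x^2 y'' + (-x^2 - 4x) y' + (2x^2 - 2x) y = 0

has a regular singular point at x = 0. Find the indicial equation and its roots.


Divide by x^2 to reach normal form y'' + P_1(x) y' + P_2(x) y = 0 with P_1(x) = -1 - 4/x and P_2(x) = 2 - 2/x.
x = 0 is a singular point because the y'-coefficient -1 - 4/x has a pole at x = 0 and the y-coefficient 2 - 2/x has a pole at x = 0.
It is a regular singular point because x P_1(x) = p(x) = -x - 4 and x^2 P_2(x) = q(x) = 2x^2 - 2x are polynomials, hence analytic at x = 0.
p(0) = -4,  q(0) = 0.
Indicial equation: r(r-1) + p(0) r + q(0) = 0, i.e. r^2 + (p(0) - 1) r + q(0) = 0, i.e. r^2 - 5 r = 0.
Discriminant: (-5)^2 - 4(0) = 25, so r = (5 ± 5)/2.
Solving: r_1 = 5, r_2 = 0.

indicial: r^2 - 5 r = 0; roots r_1 = 5, r_2 = 0


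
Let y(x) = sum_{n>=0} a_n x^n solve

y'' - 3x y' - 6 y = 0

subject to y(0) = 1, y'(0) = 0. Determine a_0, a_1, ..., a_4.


Ansatz: y(x) = sum_{n>=0} a_n x^n, so y'(x) = sum_{n>=1} n a_n x^(n-1) and y''(x) = sum_{n>=2} n(n-1) a_n x^(n-2).
Substitute into P(x) y'' + Q(x) y' + R(x) y = 0 with P(x) = 1, Q(x) = -3x, R(x) = -6, and match powers of x.
Initial conditions: a_0 = 1, a_1 = 0.
Setting the coefficient of each power of x to zero and solving order by order (substituting the coefficients already found):
  x^0: 2 a_2 - 6 a_0 = 0  ->  2 a_2 = 6 a_0 = 6  ->  a_2 = 3
  x^1: 6 a_3 - 9 a_1 = 0  ->  6 a_3 = 9 a_1 = 0  ->  a_3 = 0
  x^2: 12 a_4 - 12 a_2 = 0  ->  12 a_4 = 12 a_2 = 36  ->  a_4 = 3
Truncated series: y(x) = 1 + 3 x^2 + 3 x^4 + O(x^5).

a_0 = 1; a_1 = 0; a_2 = 3; a_3 = 0; a_4 = 3


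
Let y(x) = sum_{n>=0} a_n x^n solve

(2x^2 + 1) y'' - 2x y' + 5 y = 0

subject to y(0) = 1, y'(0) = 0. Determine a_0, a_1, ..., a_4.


Ansatz: y(x) = sum_{n>=0} a_n x^n, so y'(x) = sum_{n>=1} n a_n x^(n-1) and y''(x) = sum_{n>=2} n(n-1) a_n x^(n-2).
Substitute into P(x) y'' + Q(x) y' + R(x) y = 0 with P(x) = 2x^2 + 1, Q(x) = -2x, R(x) = 5, and match powers of x.
Initial conditions: a_0 = 1, a_1 = 0.
Setting the coefficient of each power of x to zero and solving order by order (substituting the coefficients already found):
  x^0: 2 a_2 + 5 a_0 = 0  ->  2 a_2 = -5 a_0 = -5  ->  a_2 = -5/2
  x^1: 6 a_3 + 3 a_1 = 0  ->  6 a_3 = -3 a_1 = 0  ->  a_3 = 0
  x^2: 12 a_4 + 5 a_2 = 0  ->  12 a_4 = -5 a_2 = 25/2  ->  a_4 = 25/24
Truncated series: y(x) = 1 - (5/2) x^2 + (25/24) x^4 + O(x^5).

a_0 = 1; a_1 = 0; a_2 = -5/2; a_3 = 0; a_4 = 25/24


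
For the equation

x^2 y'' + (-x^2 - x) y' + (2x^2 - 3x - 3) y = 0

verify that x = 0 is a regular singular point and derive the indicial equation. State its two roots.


Divide by x^2 to reach normal form y'' + P_1(x) y' + P_2(x) y = 0 with P_1(x) = -1 - 1/x and P_2(x) = 2 - 3/x - 3/x^2.
x = 0 is a singular point because the y'-coefficient -1 - 1/x has a pole at x = 0 and the y-coefficient 2 - 3/x - 3/x^2 has a pole at x = 0.
It is a regular singular point because x P_1(x) = p(x) = -x - 1 and x^2 P_2(x) = q(x) = 2x^2 - 3x - 3 are polynomials, hence analytic at x = 0.
p(0) = -1,  q(0) = -3.
Indicial equation: r(r-1) + p(0) r + q(0) = 0, i.e. r^2 + (p(0) - 1) r + q(0) = 0, i.e. r^2 - 2 r - 3 = 0.
Discriminant: (-2)^2 - 4(-3) = 16, so r = (2 ± 4)/2.
Solving: r_1 = 3, r_2 = -1.

indicial: r^2 - 2 r - 3 = 0; roots r_1 = 3, r_2 = -1


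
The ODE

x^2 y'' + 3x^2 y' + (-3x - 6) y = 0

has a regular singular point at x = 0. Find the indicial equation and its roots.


Divide by x^2 to reach normal form y'' + P_1(x) y' + P_2(x) y = 0 with P_1(x) = 3 and P_2(x) = -3/x - 6/x^2.
x = 0 is a singular point because the y-coefficient -3/x - 6/x^2 has a pole at x = 0.
It is a regular singular point because x P_1(x) = p(x) = 3x and x^2 P_2(x) = q(x) = -3x - 6 are polynomials, hence analytic at x = 0.
p(0) = 0,  q(0) = -6.
Indicial equation: r(r-1) + p(0) r + q(0) = 0, i.e. r^2 + (p(0) - 1) r + q(0) = 0, i.e. r^2 - 1 r - 6 = 0.
Discriminant: (-1)^2 - 4(-6) = 25, so r = (1 ± 5)/2.
Solving: r_1 = 3, r_2 = -2.

indicial: r^2 - 1 r - 6 = 0; roots r_1 = 3, r_2 = -2


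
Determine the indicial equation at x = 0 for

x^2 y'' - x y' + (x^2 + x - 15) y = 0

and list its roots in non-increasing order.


Divide by x^2 to reach normal form y'' + P_1(x) y' + P_2(x) y = 0 with P_1(x) = -1/x and P_2(x) = 1 + 1/x - 15/x^2.
x = 0 is a singular point because the y'-coefficient -1/x has a pole at x = 0 and the y-coefficient 1 + 1/x - 15/x^2 has a pole at x = 0.
It is a regular singular point because x P_1(x) = p(x) = -1 and x^2 P_2(x) = q(x) = x^2 + x - 15 are polynomials, hence analytic at x = 0.
p(0) = -1,  q(0) = -15.
Indicial equation: r(r-1) + p(0) r + q(0) = 0, i.e. r^2 + (p(0) - 1) r + q(0) = 0, i.e. r^2 - 2 r - 15 = 0.
Discriminant: (-2)^2 - 4(-15) = 64, so r = (2 ± 8)/2.
Solving: r_1 = 5, r_2 = -3.

indicial: r^2 - 2 r - 15 = 0; roots r_1 = 5, r_2 = -3


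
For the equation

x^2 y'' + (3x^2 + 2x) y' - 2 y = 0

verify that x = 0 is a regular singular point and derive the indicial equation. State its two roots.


Divide by x^2 to reach normal form y'' + P_1(x) y' + P_2(x) y = 0 with P_1(x) = 3 + 2/x and P_2(x) = -2/x^2.
x = 0 is a singular point because the y'-coefficient 3 + 2/x has a pole at x = 0 and the y-coefficient -2/x^2 has a pole at x = 0.
It is a regular singular point because x P_1(x) = p(x) = 3x + 2 and x^2 P_2(x) = q(x) = -2 are polynomials, hence analytic at x = 0.
p(0) = 2,  q(0) = -2.
Indicial equation: r(r-1) + p(0) r + q(0) = 0, i.e. r^2 + (p(0) - 1) r + q(0) = 0, i.e. r^2 + 1 r - 2 = 0.
Discriminant: (1)^2 - 4(-2) = 9, so r = (-1 ± 3)/2.
Solving: r_1 = 1, r_2 = -2.

indicial: r^2 + 1 r - 2 = 0; roots r_1 = 1, r_2 = -2


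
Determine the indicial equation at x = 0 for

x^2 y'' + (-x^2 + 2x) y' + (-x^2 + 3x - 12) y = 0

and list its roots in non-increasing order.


Divide by x^2 to reach normal form y'' + P_1(x) y' + P_2(x) y = 0 with P_1(x) = -1 + 2/x and P_2(x) = -1 + 3/x - 12/x^2.
x = 0 is a singular point because the y'-coefficient -1 + 2/x has a pole at x = 0 and the y-coefficient -1 + 3/x - 12/x^2 has a pole at x = 0.
It is a regular singular point because x P_1(x) = p(x) = 2 - x and x^2 P_2(x) = q(x) = -x^2 + 3x - 12 are polynomials, hence analytic at x = 0.
p(0) = 2,  q(0) = -12.
Indicial equation: r(r-1) + p(0) r + q(0) = 0, i.e. r^2 + (p(0) - 1) r + q(0) = 0, i.e. r^2 + 1 r - 12 = 0.
Discriminant: (1)^2 - 4(-12) = 49, so r = (-1 ± 7)/2.
Solving: r_1 = 3, r_2 = -4.

indicial: r^2 + 1 r - 12 = 0; roots r_1 = 3, r_2 = -4


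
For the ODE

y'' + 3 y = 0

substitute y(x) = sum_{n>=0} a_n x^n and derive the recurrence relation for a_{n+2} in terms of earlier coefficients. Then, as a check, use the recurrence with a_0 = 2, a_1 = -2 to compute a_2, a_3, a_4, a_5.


Substitute y = sum_n a_n x^n into y'' + (const) y = 0.
y''(x) = sum_{n>=0} (n+2)(n+1) a_{n+2} x^n.
The ODE becomes sum_n [(n+2)(n+1) a_{n+2} + 3 a_n] x^n = 0.
Setting each coefficient to zero gives the recurrence:
  (n+2)(n+1) a_{n+2} + 3 a_n = 0,
  a_{n+2} = -3 / ((n+1)(n+2)) a_n.

Check with a_0 = 2, a_1 = -2 (apply the recurrence for n = 0, 1, 2, 3): a_0 = 2, a_1 = -2, a_2 = -3, a_3 = 1, a_4 = 3/4, a_5 = -3/20.

a_{n+2} = -3/((n+1)(n+2)) * a_n; check: a_0 = 2, a_1 = -2, a_2 = -3, a_3 = 1, a_4 = 3/4, a_5 = -3/20


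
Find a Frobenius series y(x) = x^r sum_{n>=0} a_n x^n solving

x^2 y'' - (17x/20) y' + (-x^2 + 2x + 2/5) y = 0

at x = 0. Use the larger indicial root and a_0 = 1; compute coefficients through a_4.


Write in Frobenius form y'' + (p(x)/x) y' + (q(x)/x^2) y = 0:
  p(x) = -17/20,  q(x) = -x^2 + 2x + 2/5.
Indicial equation: r(r-1) + (-17/20) r + (2/5) = 0 -> roots r_1 = 8/5, r_2 = 1/4.
Take r = r_1 = 8/5. Let y(x) = x^r sum_{n>=0} a_n x^n with a_0 = 1.
Substitute y = x^r sum a_n x^n and match x^{r+n}. The recurrence is
  D(n) a_n + 2 a_{n-1} - 1 a_{n-2} = 0,  where D(n) = (r+n)(r+n-1) + (-17/20)(r+n) + (2/5).
  a_n = [-2 a_{n-1} + 1 a_{n-2}] / D(n).
Since the indicial polynomial factors as (r - r_1)(r - r_2), D(n) = (r_1 + n - r_1)(r_1 + n - r_2) = n(n + 27/20).
Evaluating step by step (a_0 = 1):
  n = 1: D(1) = 1(1 + 27/20) = 47/20; numerator = -2(1) = -2; a_1 = (-2)/(47/20) = -40/47
  n = 2: D(2) = 2(2 + 27/20) = 67/10; numerator = -2(-40/47) + 1(1) = 127/47; a_2 = (127/47)/(67/10) = 1270/3149
  n = 3: D(3) = 3(3 + 27/20) = 261/20; numerator = -2(1270/3149) + 1(-40/47) = -5220/3149; a_3 = (-5220/3149)/(261/20) = -400/3149
  n = 4: D(4) = 4(4 + 27/20) = 107/5; numerator = -2(-400/3149) + 1(1270/3149) = 2070/3149; a_4 = (2070/3149)/(107/5) = 10350/336943

r = 8/5; a_0 = 1; a_1 = -40/47; a_2 = 1270/3149; a_3 = -400/3149; a_4 = 10350/336943


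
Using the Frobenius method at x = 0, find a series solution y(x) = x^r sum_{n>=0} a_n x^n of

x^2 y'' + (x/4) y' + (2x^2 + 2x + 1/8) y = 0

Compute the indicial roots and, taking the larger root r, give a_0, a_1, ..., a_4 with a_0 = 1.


Write in Frobenius form y'' + (p(x)/x) y' + (q(x)/x^2) y = 0:
  p(x) = 1/4,  q(x) = 2x^2 + 2x + 1/8.
Indicial equation: r(r-1) + (1/4) r + (1/8) = 0 -> roots r_1 = 1/2, r_2 = 1/4.
Take r = r_1 = 1/2. Let y(x) = x^r sum_{n>=0} a_n x^n with a_0 = 1.
Substitute y = x^r sum a_n x^n and match x^{r+n}. The recurrence is
  D(n) a_n + 2 a_{n-1} + 2 a_{n-2} = 0,  where D(n) = (r+n)(r+n-1) + (1/4)(r+n) + (1/8).
  a_n = [-2 a_{n-1} - 2 a_{n-2}] / D(n).
Since the indicial polynomial factors as (r - r_1)(r - r_2), D(n) = (r_1 + n - r_1)(r_1 + n - r_2) = n(n + 1/4).
Evaluating step by step (a_0 = 1):
  n = 1: D(1) = 1(1 + 1/4) = 5/4; numerator = -2(1) = -2; a_1 = (-2)/(5/4) = -8/5
  n = 2: D(2) = 2(2 + 1/4) = 9/2; numerator = -2(-8/5) - 2(1) = 6/5; a_2 = (6/5)/(9/2) = 4/15
  n = 3: D(3) = 3(3 + 1/4) = 39/4; numerator = -2(4/15) - 2(-8/5) = 8/3; a_3 = (8/3)/(39/4) = 32/117
  n = 4: D(4) = 4(4 + 1/4) = 17; numerator = -2(32/117) - 2(4/15) = -632/585; a_4 = (-632/585)/(17) = -632/9945

r = 1/2; a_0 = 1; a_1 = -8/5; a_2 = 4/15; a_3 = 32/117; a_4 = -632/9945


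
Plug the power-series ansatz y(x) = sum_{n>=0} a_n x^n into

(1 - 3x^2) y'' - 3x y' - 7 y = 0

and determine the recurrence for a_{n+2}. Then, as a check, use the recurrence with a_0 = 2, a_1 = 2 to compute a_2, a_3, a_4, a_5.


Substitute y = sum_n a_n x^n.
(1 - 3 x^2) y'' contributes (n+2)(n+1) a_{n+2} - 3 n(n-1) a_n at x^n.
-3 x y'(x) contributes -3 n a_n at x^n.
-7 y(x) contributes -7 a_n at x^n.
Matching x^n: (n+2)(n+1) a_{n+2} + (-3 n(n-1) - 3 n - 7) a_n = 0.
Thus a_{n+2} = (3 n(n-1) + 3 n + 7) / ((n+1)(n+2)) * a_n.

Check with a_0 = 2, a_1 = 2 (apply the recurrence for n = 0, 1, 2, 3): a_0 = 2, a_1 = 2, a_2 = 7, a_3 = 10/3, a_4 = 133/12, a_5 = 17/3.

a_(n+2) = (3 n(n-1) + 3 n + 7) / ((n+1)(n+2)) * a_n; check: a_0 = 2, a_1 = 2, a_2 = 7, a_3 = 10/3, a_4 = 133/12, a_5 = 17/3


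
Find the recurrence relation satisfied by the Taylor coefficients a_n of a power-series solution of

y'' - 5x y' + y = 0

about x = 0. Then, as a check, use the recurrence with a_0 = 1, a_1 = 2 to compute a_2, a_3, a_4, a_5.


Substitute y = sum_n a_n x^n.
y''(x) has coefficient (n+2)(n+1) a_{n+2} at x^n;
-5 x y'(x) has coefficient -5 n a_n at x^n (shift);
y(x) has coefficient 1 a_n at x^n.
Matching x^n: (n+2)(n+1) a_{n+2} + (-5n + 1) a_n = 0.
Thus a_{n+2} = (5n - 1) / ((n+1)(n+2)) * a_n.

Check with a_0 = 1, a_1 = 2 (apply the recurrence for n = 0, 1, 2, 3): a_0 = 1, a_1 = 2, a_2 = -1/2, a_3 = 4/3, a_4 = -3/8, a_5 = 14/15.

a_(n+2) = (5n - 1) / ((n+1)(n+2)) * a_n; check: a_0 = 1, a_1 = 2, a_2 = -1/2, a_3 = 4/3, a_4 = -3/8, a_5 = 14/15


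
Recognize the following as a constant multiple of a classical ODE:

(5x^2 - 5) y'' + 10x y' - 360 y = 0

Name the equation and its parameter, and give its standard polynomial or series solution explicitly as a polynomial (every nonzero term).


All three coefficients share the factor -5; dividing through by -5 gives  (1 - x^2) y'' - 2x y' + 72 y = 0.
This matches the Legendre equation (1 - x^2) y'' - 2x y' + n(n+1) y = 0 (note the -2x y' term) with n(n+1) = 72, so n = 8; the polynomial solution is P_8(x).
With y = sum_k a_k x^k, matching x^k gives (k+2)(k+1) a_{k+2} = [k(k+1) - n(n+1)] a_k = (k - 8)(k + 9) a_k. The right side vanishes at k = 8, so the series with the parity of 8 terminates at degree 8.
Standard normalization (P_n(1) = 1): leading coefficient (2n)!/(2^n (n!)^2) = 20922789888000/(256*1625702400) = 6435/128, so a_8 = 6435/128. Work downward with a_k = (k+1)(k+2) a_{k+2} / ((k - 8)(k + 9)):
  a_6 = (7)(8)(6435/128) / ((6 - 8)(6 + 9)) = (45045/16)/(-30) = -3003/32
  a_4 = (5)(6)(-3003/32) / ((4 - 8)(4 + 9)) = (-45045/16)/(-52) = 3465/64
  a_2 = (3)(4)(3465/64) / ((2 - 8)(2 + 9)) = (10395/16)/(-66) = -315/32
  a_0 = (1)(2)(-315/32) / ((0 - 8)(0 + 9)) = (-315/16)/(-72) = 35/128
Hence P_8(x) = 6435 x^8/128 - 3003 x^6/32 + 3465 x^4/64 - 315 x^2/32 + 35/128.

P_8(x); series = 6435 x^8/128 - 3003 x^6/32 + 3465 x^4/64 - 315 x^2/32 + 35/128
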